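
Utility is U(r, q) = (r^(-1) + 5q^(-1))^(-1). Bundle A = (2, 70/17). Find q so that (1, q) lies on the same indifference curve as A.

U depends on (r, q) only through S = r^(-1) + 5q^(-1), so equal utility means equal S. At (2, 70/17): S = 12/7.
With r = 1: 1^(-1) = 1, so 5q^(-1) = 12/7 − 1 = 5/7, i.e. q^(-1) = 1/7.
Hence q = 1/(1/7) = 7.
Check: U(1, 7) = 0.5833.

q = 7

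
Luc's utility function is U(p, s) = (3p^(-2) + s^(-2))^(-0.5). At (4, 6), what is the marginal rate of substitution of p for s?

For CES with ρ = -2, MRS = (3/1)·(s/p)^3.
At (4, 6): MRS = 10.125.
That is, one extra unit of p is worth 10.125 units of s at the margin.

MRS = 10.125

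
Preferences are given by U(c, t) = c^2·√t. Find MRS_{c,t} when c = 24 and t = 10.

MU_c = 2·c·√t and MU_t = 0.5·c^2·t^(-0.5).
MRS = MU_c/MU_t = (4)·t/c.
At (24, 10): MRS = 5/3.
So at (24, 10) the consumer would give up 5/3 units of t for one more unit of c.

MRS = 5/3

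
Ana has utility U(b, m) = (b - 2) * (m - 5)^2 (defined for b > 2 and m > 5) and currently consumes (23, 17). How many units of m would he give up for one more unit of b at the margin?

MRS = 2/7

MU_b = (m−5)^2, MU_m = 2·(b−2)·(m−5).
MRS = (1/2)·(m−5)/(b−2).
At (23, 17): MRS = 2/7.
The indifference curve has slope −2/7 at this bundle.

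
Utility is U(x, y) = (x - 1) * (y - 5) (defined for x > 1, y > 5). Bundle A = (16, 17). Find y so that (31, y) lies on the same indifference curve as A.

y = 11

U(16, 17) = 180.
Set U(31, y) = 180 and solve.
With x = 31: (31 − 1) = 30, so (y − 5) = 180/30 = 6.
So y = 5 + 6 = 11.
Check: U(31, 11) = 180.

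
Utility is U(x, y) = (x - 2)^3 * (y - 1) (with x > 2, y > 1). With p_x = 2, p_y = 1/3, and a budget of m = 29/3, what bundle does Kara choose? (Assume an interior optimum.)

x* = 4, y* = 5

MU_x = 3·(x−2)^2·(y−1), MU_y = (x−2)^3.
MRS = (3/1)·(y−1)/(x−2).
Tangency: set MRS = p_x/p_y = 2/(1/3) = 6.
So (3/1)·(y − 1)/(x − 2) = 6, i.e. (y − 1) = 2·(x − 2).
Rewrite the budget in excess-of-subsistence terms: 2·(x − 2) + (1/3)·(y − 1) = 29/3 − 2·2 − (1/3)·1 = 16/3.
Substituting, (8/3)·(x − 2) = 16/3, so x − 2 = 2 and x* = 4.
Then y − 1 = 2·2 = 4, so y* = 5.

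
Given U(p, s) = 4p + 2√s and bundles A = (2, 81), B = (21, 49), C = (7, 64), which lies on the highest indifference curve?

Evaluate utility at each bundle:
U(A) = 26.000.
U(B) = 98.000.
U(C) = 44.000.
Highest utility is B, so B ≻ C ≻ A.

Bundle B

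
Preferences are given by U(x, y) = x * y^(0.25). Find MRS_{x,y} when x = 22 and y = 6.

MRS = 12/11

MU_x = y^(0.25) and MU_y = 0.25·x·y^(-0.75).
MRS = MU_x/MU_y = (4)·y/x.
At (22, 6): MRS = 12/11.
So at (22, 6) the consumer would give up 12/11 units of y for one more unit of x.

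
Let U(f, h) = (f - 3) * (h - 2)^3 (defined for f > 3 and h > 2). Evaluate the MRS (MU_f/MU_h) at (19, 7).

MU_f = (h−2)^3, MU_h = 3·(f−3)·(h−2)^2.
MRS = (1/3)·(h−2)/(f−3).
At (19, 7): MRS = 5/48.
The indifference curve has slope −5/48 at this bundle.

MRS = 5/48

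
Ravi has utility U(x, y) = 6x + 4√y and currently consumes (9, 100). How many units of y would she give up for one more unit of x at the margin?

MU_x = 6, MU_y = 4/(2√y).
MRS = 6 ÷ (4/(2√y)).
At (9, 100): MRS = 30.
The indifference curve has slope −30 at this bundle.

MRS = 30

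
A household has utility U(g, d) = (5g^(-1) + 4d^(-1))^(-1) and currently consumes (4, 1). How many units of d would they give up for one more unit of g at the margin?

For CES with ρ = -1, MRS = (5/4)·(d/g)^2.
At (4, 1): MRS = 5/64.
The indifference curve has slope −5/64 at this bundle.

MRS = 5/64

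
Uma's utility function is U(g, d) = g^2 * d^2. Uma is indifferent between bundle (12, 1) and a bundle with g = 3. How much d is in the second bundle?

U(12, 1) = 144.
Set U(3, d) = 144 and solve.
With g = 3: 3^2 = 9, so d^2 = 144/9 = 16; taking the square root, d = 4.
Check: U(3, 4) = 144.

d = 4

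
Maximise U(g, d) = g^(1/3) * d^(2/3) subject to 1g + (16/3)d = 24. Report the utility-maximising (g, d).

MU_g = 1/3·g^(-2/3)·d^(2/3) and MU_d = 2/3·g^(1/3)·d^(-1/3).
MRS = MU_g/MU_d = (0.5)·d/g.
Tangency: set MRS = p_g/p_d = 1/(16/3) = 3/16.
So (0.5)·d/g = 3/16, i.e. d = 0.375·g.
Substitute into the budget 1·g + (16/3)·d = 24: 3·g = 24, so g* = 8.
Then d* = 0.375·8 = 3.

g* = 8, d* = 3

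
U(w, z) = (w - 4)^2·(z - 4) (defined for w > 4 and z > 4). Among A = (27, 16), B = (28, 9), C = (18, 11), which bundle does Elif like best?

Evaluate utility at each bundle:
U(A) = 6348.
U(B) = 2880.
U(C) = 1372.
Highest utility is A, so A ≻ B ≻ C.

Bundle A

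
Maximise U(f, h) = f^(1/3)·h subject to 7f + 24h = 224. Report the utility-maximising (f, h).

MU_f = 1/3·f^(-2/3)·h and MU_h = f^(1/3).
MRS = MU_f/MU_h = (1/3)·h/f.
Tangency: set MRS = p_f/p_h = 7/24.
So (1/3)·h/f = 7/24, i.e. h = 0.875·f.
Substitute into the budget 7·f + 24·h = 224: 28·f = 224, so f* = 8.
Then h* = 0.875·8 = 7.

f* = 8, h* = 7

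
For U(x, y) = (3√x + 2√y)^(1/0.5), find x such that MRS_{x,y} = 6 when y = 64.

x = 4

For CES with ρ = 0.5, MRS = (3/2)·√(y/x).
Setting (3/2)·√(64/x) = 6 gives √(64/x) = 4, so 64/x = 16 and x = 4.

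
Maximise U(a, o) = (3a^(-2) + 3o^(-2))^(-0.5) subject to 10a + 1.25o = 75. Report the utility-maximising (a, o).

For CES with ρ = -2, MRS = (o/a)^3.
Tangency: set MRS = p_a/p_o = 10/1.25 = 8.
So (o/a)^3 = 8; taking the cube root, o/a = 2, i.e. o = 2·a.
Substitute into the budget 10·a + 1.25·o = 75: 12.5·a = 75, so a* = 6 and o* = 2·6 = 12.

a* = 6, o* = 12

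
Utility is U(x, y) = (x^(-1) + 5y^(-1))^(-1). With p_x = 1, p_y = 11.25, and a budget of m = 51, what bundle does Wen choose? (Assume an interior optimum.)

x* = 6, y* = 4

For CES with ρ = -1, MRS = (1/5)·(y/x)^2.
Tangency: set MRS = p_x/p_y = 1/11.25 = 4/45.
So (y/x)^2 = 4/9; taking the square root, y/x = 2/3, i.e. y = (2/3)·x.
Substitute into the budget 1·x + 11.25·y = 51: 8.5·x = 51, so x* = 6 and y* = (2/3)·6 = 4.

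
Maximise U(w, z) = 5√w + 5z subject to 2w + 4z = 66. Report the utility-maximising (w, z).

MU_w = 5/(2√w), MU_z = 5.
MRS = 5/(2√w) ÷ 5.
Tangency: set MRS = p_w/p_z = 2/4 = 0.5.
MRS depends only on w: 0.5/√w = 0.5 ⇒ √w = 0.5/0.5 = 1 ⇒ w* = 1.
From the budget, 4·z = 66 − 2·1 = 64, so z* = 16.

w* = 1, z* = 16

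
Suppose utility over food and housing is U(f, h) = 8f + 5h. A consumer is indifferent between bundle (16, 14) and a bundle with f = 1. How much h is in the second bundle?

h = 38

U(16, 14) = 198.
Set U(1, h) = 198 and solve.
8·1 + 5h = 198 ⇒ 5h = 190 ⇒ h = 38.
Check: U(1, 38) = 198.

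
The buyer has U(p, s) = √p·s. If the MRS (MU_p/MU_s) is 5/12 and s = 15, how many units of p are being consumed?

MU_p = 0.5·p^(-0.5)·s and MU_s = √p.
MRS = MU_p/MU_s = (0.5)·s/p.
Substitute s = 15: MRS = 7.5/p. Setting 7.5/p = 5/12 gives p = 7.5/(5/12) = 18.

p = 18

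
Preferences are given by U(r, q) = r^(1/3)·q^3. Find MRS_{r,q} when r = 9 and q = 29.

MU_r = 1/3·r^(-2/3)·q^3 and MU_q = 3·r^(1/3)·q^2.
MRS = MU_r/MU_q = (1/9)·q/r.
At (9, 29): MRS = 29/81.
So at (9, 29) the consumer would give up 29/81 units of q for one more unit of r.

MRS = 29/81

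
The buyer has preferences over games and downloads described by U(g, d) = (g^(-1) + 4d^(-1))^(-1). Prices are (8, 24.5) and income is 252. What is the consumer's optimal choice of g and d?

For CES with ρ = -1, MRS = (1/4)·(d/g)^2.
Tangency: set MRS = p_g/p_d = 8/24.5 = 16/49.
So (d/g)^2 = 64/49; taking the square root, d/g = 8/7, i.e. d = (8/7)·g.
Substitute into the budget 8·g + 24.5·d = 252: 36·g = 252, so g* = 7 and d* = (8/7)·7 = 8.

g* = 7, d* = 8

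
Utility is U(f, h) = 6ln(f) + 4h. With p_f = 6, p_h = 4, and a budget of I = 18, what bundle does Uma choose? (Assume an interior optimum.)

MU_f = 6/f, MU_h = 4.
MRS = 6/f ÷ 4.
Tangency: set MRS = p_f/p_h = 6/4 = 1.5.
MRS depends only on f: 1.5/f = 1.5 ⇒ f* = 1.5/1.5 = 1.
From the budget, 4·h = 18 − 6·1 = 12, so h* = 3.

f* = 1, h* = 3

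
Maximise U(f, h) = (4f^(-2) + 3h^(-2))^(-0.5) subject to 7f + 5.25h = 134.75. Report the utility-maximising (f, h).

For CES with ρ = -2, MRS = (4/3)·(h/f)^3.
Tangency: set MRS = p_f/p_h = 7/5.25 = 4/3.
So (h/f)^3 = 1; taking the cube root, h/f = 1, i.e. h = f.
Substitute into the budget 7·f + 5.25·h = 134.75: 12.25·f = 134.75, so f* = 11 and h* = 11.

f* = 11, h* = 11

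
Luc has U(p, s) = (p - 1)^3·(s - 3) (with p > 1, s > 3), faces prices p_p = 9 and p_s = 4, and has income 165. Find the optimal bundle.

p* = 13, s* = 12

MU_p = 3·(p−1)^2·(s−3), MU_s = (p−1)^3.
MRS = (3/1)·(s−3)/(p−1).
Tangency: set MRS = p_p/p_s = 9/4 = 2.25.
So (3/1)·(s − 3)/(p − 1) = 2.25, i.e. (s − 3) = 0.75·(p − 1).
Rewrite the budget in excess-of-subsistence terms: 9·(p − 1) + 4·(s − 3) = 165 − 9·1 − 4·3 = 144.
Substituting, 12·(p − 1) = 144, so p − 1 = 12 and p* = 13.
Then s − 3 = 0.75·12 = 9, so s* = 12.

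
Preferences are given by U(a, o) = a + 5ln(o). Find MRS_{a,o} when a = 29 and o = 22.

MU_a = 1, MU_o = 5/o.
MRS = 1 ÷ (5/o).
At (29, 22): MRS = 4.4.
That is, one extra unit of a is worth 4.4 units of o at the margin.

MRS = 4.4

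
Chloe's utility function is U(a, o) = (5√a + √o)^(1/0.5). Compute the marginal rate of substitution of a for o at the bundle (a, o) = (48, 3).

MRS = 1.25

For CES with ρ = 0.5, MRS = (5/1)·√(o/a).
At (48, 3): MRS = 1.25.
So at (48, 3) the consumer would give up 1.25 units of o for one more unit of a.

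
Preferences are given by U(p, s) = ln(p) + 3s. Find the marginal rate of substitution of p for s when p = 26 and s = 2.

MU_p = 1/p, MU_s = 3.
MRS = 1/p ÷ 3.
At (26, 2): MRS = 1/78.
The indifference curve has slope −1/78 at this bundle.

MRS = 1/78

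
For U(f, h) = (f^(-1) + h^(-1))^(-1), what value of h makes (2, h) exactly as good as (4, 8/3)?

h = 8

U depends on (f, h) only through S = f^(-1) + h^(-1), so equal utility means equal S. At (4, 8/3): S = 0.625.
With f = 2: 2^(-1) = 0.5, so h^(-1) = 0.625 − 0.5 = 0.125.
Hence h = 1/0.125 = 8.
Check: U(2, 8) = 1.6.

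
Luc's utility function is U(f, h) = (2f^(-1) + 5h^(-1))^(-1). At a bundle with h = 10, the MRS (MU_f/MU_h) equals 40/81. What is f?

f = 9

For CES with ρ = -1, MRS = (2/5)·(h/f)^2.
Setting (2/5)·(10/f)^2 = 40/81 gives (10/f)^2 = 100/81, so 10/f = 10/9 and f = 9.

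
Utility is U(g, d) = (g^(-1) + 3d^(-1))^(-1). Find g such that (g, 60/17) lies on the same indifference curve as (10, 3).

U depends on (g, d) only through S = g^(-1) + 3d^(-1), so equal utility means equal S. At (10, 3): S = 1.1.
With d = 60/17: 3·(60/17)^(-1) = 0.85, so g^(-1) = 1.1 − 0.85 = 0.25.
Hence g = 1/0.25 = 4.
Check: U(4, 60/17) = 0.9091.

g = 4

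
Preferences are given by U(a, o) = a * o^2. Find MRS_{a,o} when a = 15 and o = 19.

MRS = 19/30

MU_a = o^2 and MU_o = 2·a·o.
MRS = MU_a/MU_o = (1/2)·o/a.
At (15, 19): MRS = 19/30.
So at (15, 19) the consumer would give up 19/30 units of o for one more unit of a.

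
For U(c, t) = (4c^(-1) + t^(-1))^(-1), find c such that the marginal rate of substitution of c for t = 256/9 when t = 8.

For CES with ρ = -1, MRS = (4/1)·(t/c)^2.
Setting (4/1)·(8/c)^2 = 256/9 gives (8/c)^2 = 64/9, so 8/c = 8/3 and c = 3.

c = 3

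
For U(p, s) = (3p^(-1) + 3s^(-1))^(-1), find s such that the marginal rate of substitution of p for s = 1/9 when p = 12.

s = 4

For CES with ρ = -1, MRS = (s/p)^2.
Setting (s/12)^2 = 1/9 gives s/12 = 1/3 and s = 4.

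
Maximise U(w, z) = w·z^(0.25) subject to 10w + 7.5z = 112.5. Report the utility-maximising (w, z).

w* = 9, z* = 3

MU_w = z^(0.25) and MU_z = 0.25·w·z^(-0.75).
MRS = MU_w/MU_z = (4)·z/w.
Tangency: set MRS = p_w/p_z = 10/7.5 = 4/3.
So (4)·z/w = 4/3, i.e. z = (1/3)·w.
Substitute into the budget 10·w + 7.5·z = 112.5: 12.5·w = 112.5, so w* = 9.
Then z* = (1/3)·9 = 3.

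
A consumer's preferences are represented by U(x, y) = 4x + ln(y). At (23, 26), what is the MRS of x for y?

MU_x = 4, MU_y = 1/y.
MRS = 4 ÷ (1/y).
At (23, 26): MRS = 104.
So at (23, 26) the consumer would give up 104 units of y for one more unit of x.

MRS = 104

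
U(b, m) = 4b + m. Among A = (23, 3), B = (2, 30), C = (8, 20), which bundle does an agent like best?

Evaluate utility at each bundle:
U(A) = 95.
U(B) = 38.
U(C) = 52.
Highest utility is A, so A ≻ C ≻ B.

Bundle A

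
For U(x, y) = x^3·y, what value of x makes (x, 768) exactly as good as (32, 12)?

U(32, 12) = 393216.
Set U(x, 768) = 393216 and solve.
With y = 768: x^3 = 393216/768 = 512; taking the cube root, x = 8.
Check: U(8, 768) = 393216.

x = 8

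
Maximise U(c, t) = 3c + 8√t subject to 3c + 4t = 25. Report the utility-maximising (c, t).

MU_c = 3, MU_t = 8/(2√t).
MRS = 3 ÷ (8/(2√t)).
Tangency: set MRS = p_c/p_t = 3/4 = 0.75.
MRS depends only on t: 0.75·√t = 0.75 ⇒ √t = 0.75/0.75 = 1 ⇒ t* = 1.
From the budget, 3·c = 25 − 4·1 = 21, so c* = 7.

c* = 7, t* = 1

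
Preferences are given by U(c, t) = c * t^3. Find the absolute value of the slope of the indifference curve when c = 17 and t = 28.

MRS = 28/51

MU_c = t^3 and MU_t = 3·c·t^2.
MRS = MU_c/MU_t = (1/3)·t/c.
At (17, 28): MRS = 28/51.
So at (17, 28) the consumer would give up 28/51 units of t for one more unit of c.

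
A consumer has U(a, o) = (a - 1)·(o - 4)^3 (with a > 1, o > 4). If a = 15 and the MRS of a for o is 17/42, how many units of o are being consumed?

o = 21

MU_a = (o−4)^3, MU_o = 3·(a−1)·(o−4)^2.
MRS = (1/3)·(o−4)/(a−1).
Substitute a = 15: MRS = (o − 4)/42. Setting this equal to 17/42 gives o − 4 = (17/42)·42 = 17, so o = 21.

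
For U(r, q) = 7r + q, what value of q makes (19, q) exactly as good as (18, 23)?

q = 16

U(18, 23) = 149.
Set U(19, q) = 149 and solve.
7·19 + q = 149 ⇒ q = 16 ⇒ q = 16.
Check: U(19, 16) = 149.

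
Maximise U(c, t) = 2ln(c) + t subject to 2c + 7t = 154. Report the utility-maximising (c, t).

c* = 7, t* = 20

MU_c = 2/c, MU_t = 1.
MRS = 2/c ÷ 1.
Tangency: set MRS = p_c/p_t = 2/7.
MRS depends only on c: 2/c = 2/7 ⇒ c* = 2/(2/7) = 7.
From the budget, 7·t = 154 − 2·7 = 140, so t* = 20.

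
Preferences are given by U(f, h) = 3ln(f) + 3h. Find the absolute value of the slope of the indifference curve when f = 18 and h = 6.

MU_f = 3/f, MU_h = 3.
MRS = 3/f ÷ 3.
At (18, 6): MRS = 1/18.
That is, one extra unit of f is worth 1/18 units of h at the margin.

MRS = 1/18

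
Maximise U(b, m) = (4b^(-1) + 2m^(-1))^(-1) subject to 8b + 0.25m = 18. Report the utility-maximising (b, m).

b* = 2, m* = 8

For CES with ρ = -1, MRS = (4/2)·(m/b)^2.
Tangency: set MRS = p_b/p_m = 8/0.25 = 32.
So (m/b)^2 = 16; taking the square root, m/b = 4, i.e. m = 4·b.
Substitute into the budget 8·b + 0.25·m = 18: 9·b = 18, so b* = 2 and m* = 4·2 = 8.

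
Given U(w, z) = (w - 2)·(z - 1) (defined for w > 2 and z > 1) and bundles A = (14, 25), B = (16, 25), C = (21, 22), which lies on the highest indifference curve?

Evaluate utility at each bundle:
U(A) = 288.
U(B) = 336.
U(C) = 399.
Highest utility is C, so C ≻ B ≻ A.

Bundle C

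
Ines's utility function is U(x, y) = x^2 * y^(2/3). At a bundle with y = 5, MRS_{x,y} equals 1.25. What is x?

MU_x = 2·x·y^(2/3) and MU_y = 2/3·x^2·y^(-1/3).
MRS = MU_x/MU_y = (3)·y/x.
Substitute y = 5: MRS = 15/x. Setting 15/x = 1.25 gives x = 15/1.25 = 12.

x = 12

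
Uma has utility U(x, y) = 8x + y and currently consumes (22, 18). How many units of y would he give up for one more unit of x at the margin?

MRS = 8

MU_x = 8, MU_y = 1, so MRS = 8/1 = 8 at every bundle.
At (22, 18): MRS = 8.
The indifference curve has slope −8 at this bundle.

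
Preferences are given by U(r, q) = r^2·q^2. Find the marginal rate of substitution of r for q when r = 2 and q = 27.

MU_r = 2·r·q^2 and MU_q = 2·r^2·q.
MRS = MU_r/MU_q = q/r.
At (2, 27): MRS = 13.5.
The indifference curve has slope −13.5 at this bundle.

MRS = 13.5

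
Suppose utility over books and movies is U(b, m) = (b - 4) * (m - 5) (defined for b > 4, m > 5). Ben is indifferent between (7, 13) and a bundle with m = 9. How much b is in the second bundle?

b = 10

U(7, 13) = 24.
Set U(b, 9) = 24 and solve.
With m = 9: (9 − 5) = 4, so (b − 4) = 24/4 = 6.
So b = 4 + 6 = 10.
Check: U(10, 9) = 24.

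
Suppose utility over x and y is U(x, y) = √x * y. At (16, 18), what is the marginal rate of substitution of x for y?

MRS = 9/16

MU_x = 0.5·x^(-0.5)·y and MU_y = √x.
MRS = MU_x/MU_y = (0.5)·y/x.
At (16, 18): MRS = 9/16.
So at (16, 18) the consumer would give up 9/16 units of y for one more unit of x.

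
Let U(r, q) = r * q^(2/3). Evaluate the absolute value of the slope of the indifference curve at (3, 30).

MRS = 15

MU_r = q^(2/3) and MU_q = 2/3·r·q^(-1/3).
MRS = MU_r/MU_q = (1.5)·q/r.
At (3, 30): MRS = 15.
The indifference curve has slope −15 at this bundle.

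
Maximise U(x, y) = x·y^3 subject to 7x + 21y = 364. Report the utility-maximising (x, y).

MU_x = y^3 and MU_y = 3·x·y^2.
MRS = MU_x/MU_y = (1/3)·y/x.
Tangency: set MRS = p_x/p_y = 7/21 = 1/3.
So (1/3)·y/x = 1/3, i.e. y = x.
Substitute into the budget 7·x + 21·y = 364: 28·x = 364, so x* = 13.
Then y* = 13.

x* = 13, y* = 13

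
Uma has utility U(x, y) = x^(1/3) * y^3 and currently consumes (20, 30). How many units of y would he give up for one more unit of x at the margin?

MU_x = 1/3·x^(-2/3)·y^3 and MU_y = 3·x^(1/3)·y^2.
MRS = MU_x/MU_y = (1/9)·y/x.
At (20, 30): MRS = 1/6.
The indifference curve has slope −1/6 at this bundle.

MRS = 1/6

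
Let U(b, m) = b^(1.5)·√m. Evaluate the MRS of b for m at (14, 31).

MRS = 93/14

MU_b = 1.5·√b·√m and MU_m = 0.5·b^(1.5)·m^(-0.5).
MRS = MU_b/MU_m = (3)·m/b.
At (14, 31): MRS = 93/14.
That is, one extra unit of b is worth 93/14 units of m at the margin.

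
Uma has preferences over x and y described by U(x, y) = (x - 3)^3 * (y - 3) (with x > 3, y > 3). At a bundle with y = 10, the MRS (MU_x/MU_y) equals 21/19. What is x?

MU_x = 3·(x−3)^2·(y−3), MU_y = (x−3)^3.
MRS = (3/1)·(y−3)/(x−3).
Substitute y = 10: MRS = 21/(x − 3). Setting this equal to 21/19 gives x − 3 = 21/(21/19) = 19, so x = 22.

x = 22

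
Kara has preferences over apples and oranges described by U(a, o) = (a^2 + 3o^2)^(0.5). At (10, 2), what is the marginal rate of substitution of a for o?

For CES with ρ = 2, MRS = (1/3)·(o/a)^(-1).
At (10, 2): MRS = 5/3.
That is, one extra unit of a is worth 5/3 units of o at the margin.

MRS = 5/3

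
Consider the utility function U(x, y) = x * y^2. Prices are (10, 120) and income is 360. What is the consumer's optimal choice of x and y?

x* = 12, y* = 2

MU_x = y^2 and MU_y = 2·x·y.
MRS = MU_x/MU_y = (1/2)·y/x.
Tangency: set MRS = p_x/p_y = 10/120 = 1/12.
So (1/2)·y/x = 1/12, i.e. y = (1/6)·x.
Substitute into the budget 10·x + 120·y = 360: 30·x = 360, so x* = 12.
Then y* = (1/6)·12 = 2.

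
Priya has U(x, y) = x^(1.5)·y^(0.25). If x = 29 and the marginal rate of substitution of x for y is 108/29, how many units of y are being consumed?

MU_x = 1.5·√x·y^(0.25) and MU_y = 0.25·x^(1.5)·y^(-0.75).
MRS = MU_x/MU_y = (6)·y/x.
Substitute x = 29: MRS = y/(29/6). Setting y/(29/6) = 108/29 gives y = (108/29)·(29/6) = 18.

y = 18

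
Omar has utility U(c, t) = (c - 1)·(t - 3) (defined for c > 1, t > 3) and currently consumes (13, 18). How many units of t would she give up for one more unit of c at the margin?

MRS = 1.25

MU_c = (t−3), MU_t = (c−1).
MRS = (t−3)/(c−1).
At (13, 18): MRS = 1.25.
That is, one extra unit of c is worth 1.25 units of t at the margin.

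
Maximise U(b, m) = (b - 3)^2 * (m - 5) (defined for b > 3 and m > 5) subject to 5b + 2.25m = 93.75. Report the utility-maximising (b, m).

MU_b = 2·(b−3)·(m−5), MU_m = (b−3)^2.
MRS = (2/1)·(m−5)/(b−3).
Tangency: set MRS = p_b/p_m = 5/2.25 = 20/9.
So (2/1)·(m − 5)/(b − 3) = 20/9, i.e. (m − 5) = (10/9)·(b − 3).
Rewrite the budget in excess-of-subsistence terms: 5·(b − 3) + 2.25·(m − 5) = 93.75 − 5·3 − 2.25·5 = 67.5.
Substituting, 7.5·(b − 3) = 67.5, so b − 3 = 9 and b* = 12.
Then m − 5 = (10/9)·9 = 10, so m* = 15.

b* = 12, m* = 15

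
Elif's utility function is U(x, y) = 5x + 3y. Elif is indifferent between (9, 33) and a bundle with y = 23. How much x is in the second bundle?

U(9, 33) = 144.
Set U(x, 23) = 144 and solve.
5x + 3·23 = 144 ⇒ 5x = 75 ⇒ x = 15.
Check: U(15, 23) = 144.

x = 15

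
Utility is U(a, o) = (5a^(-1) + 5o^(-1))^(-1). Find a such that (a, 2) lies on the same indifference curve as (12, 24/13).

a = 8

U depends on (a, o) only through S = 5a^(-1) + 5o^(-1), so equal utility means equal S. At (12, 24/13): S = 3.125.
With o = 2: 5·2^(-1) = 2.5, so 5a^(-1) = 3.125 − 2.5 = 0.625, i.e. a^(-1) = 0.125.
Hence a = 1/0.125 = 8.
Check: U(8, 2) = 0.32.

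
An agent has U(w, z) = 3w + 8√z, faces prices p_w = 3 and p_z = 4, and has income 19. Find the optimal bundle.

w* = 5, z* = 1

MU_w = 3, MU_z = 8/(2√z).
MRS = 3 ÷ (8/(2√z)).
Tangency: set MRS = p_w/p_z = 3/4 = 0.75.
MRS depends only on z: 0.75·√z = 0.75 ⇒ √z = 0.75/0.75 = 1 ⇒ z* = 1.
From the budget, 3·w = 19 − 4·1 = 15, so w* = 5.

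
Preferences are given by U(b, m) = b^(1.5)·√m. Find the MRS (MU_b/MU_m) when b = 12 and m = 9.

MU_b = 1.5·√b·√m and MU_m = 0.5·b^(1.5)·m^(-0.5).
MRS = MU_b/MU_m = (3)·m/b.
At (12, 9): MRS = 2.25.
So at (12, 9) the consumer would give up 2.25 units of m for one more unit of b.

MRS = 2.25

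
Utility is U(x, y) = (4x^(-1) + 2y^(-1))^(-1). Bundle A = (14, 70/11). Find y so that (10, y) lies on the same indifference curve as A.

U depends on (x, y) only through S = 4x^(-1) + 2y^(-1), so equal utility means equal S. At (14, 70/11): S = 0.6.
With x = 10: 4·10^(-1) = 0.4, so 2y^(-1) = 0.6 − 0.4 = 0.2, i.e. y^(-1) = 0.1.
Hence y = 1/0.1 = 10.
Check: U(10, 10) = 1.6667.

y = 10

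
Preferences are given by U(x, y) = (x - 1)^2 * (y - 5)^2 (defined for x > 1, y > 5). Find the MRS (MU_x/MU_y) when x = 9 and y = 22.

MU_x = 2·(x−1)·(y−5)^2, MU_y = 2·(x−1)^2·(y−5).
MRS = (y−5)/(x−1).
At (9, 22): MRS = 2.125.
So at (9, 22) the consumer would give up 2.125 units of y for one more unit of x.

MRS = 2.125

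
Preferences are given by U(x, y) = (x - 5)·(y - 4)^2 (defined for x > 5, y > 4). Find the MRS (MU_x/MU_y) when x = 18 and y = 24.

MRS = 10/13

MU_x = (y−4)^2, MU_y = 2·(x−5)·(y−4).
MRS = (1/2)·(y−4)/(x−5).
At (18, 24): MRS = 10/13.
The indifference curve has slope −10/13 at this bundle.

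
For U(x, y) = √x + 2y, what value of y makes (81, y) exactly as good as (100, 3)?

U(100, 3) = 16.
Set U(81, y) = 16 and solve.
With x = 81: √81 = 9, so 2y = 16 − 9 = 7 and y = 3.5.
Check: U(81, 3.5) = 16.

y = 3.5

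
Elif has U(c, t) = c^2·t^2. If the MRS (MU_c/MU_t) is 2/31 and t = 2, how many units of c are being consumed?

c = 31

MU_c = 2·c·t^2 and MU_t = 2·c^2·t.
MRS = MU_c/MU_t = t/c.
Substitute t = 2: MRS = 2/c. Setting 2/c = 2/31 gives c = 2/(2/31) = 31.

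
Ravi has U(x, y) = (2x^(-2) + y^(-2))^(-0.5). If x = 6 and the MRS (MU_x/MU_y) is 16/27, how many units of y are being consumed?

For CES with ρ = -2, MRS = (2/1)·(y/x)^3.
Setting (2/1)·(y/6)^3 = 16/27 gives (y/6)^3 = 8/27, so y/6 = 2/3 and y = 4.

y = 4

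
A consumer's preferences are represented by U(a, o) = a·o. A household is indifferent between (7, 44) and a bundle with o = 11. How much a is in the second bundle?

U(7, 44) = 308.
Set U(a, 11) = 308 and solve.
With o = 11: a = 308/11 = 28.
Check: U(28, 11) = 308.

a = 28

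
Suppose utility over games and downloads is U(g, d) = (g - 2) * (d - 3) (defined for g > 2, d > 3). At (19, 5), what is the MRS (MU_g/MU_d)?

MU_g = (d−3), MU_d = (g−2).
MRS = (d−3)/(g−2).
At (19, 5): MRS = 2/17.
So at (19, 5) the consumer would give up 2/17 units of d for one more unit of g.

MRS = 2/17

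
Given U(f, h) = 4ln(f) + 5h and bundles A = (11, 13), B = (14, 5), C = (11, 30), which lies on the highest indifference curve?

Evaluate utility at each bundle:
U(A) = 74.592.
U(B) = 35.556.
U(C) = 159.592.
Highest utility is C, so C ≻ A ≻ B.

Bundle C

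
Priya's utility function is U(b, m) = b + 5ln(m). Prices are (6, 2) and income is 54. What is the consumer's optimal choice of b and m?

b* = 4, m* = 15

MU_b = 1, MU_m = 5/m.
MRS = 1 ÷ (5/m).
Tangency: set MRS = p_b/p_m = 6/2 = 3.
MRS depends only on m: 0.2·m = 3 ⇒ m* = 3/0.2 = 15.
From the budget, 6·b = 54 − 2·15 = 24, so b* = 4.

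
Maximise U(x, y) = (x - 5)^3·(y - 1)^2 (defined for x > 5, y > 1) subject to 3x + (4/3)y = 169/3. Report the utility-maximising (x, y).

MU_x = 3·(x−5)^2·(y−1)^2, MU_y = 2·(x−5)^3·(y−1).
MRS = (3/2)·(y−1)/(x−5).
Tangency: set MRS = p_x/p_y = 3/(4/3) = 2.25.
So (3/2)·(y − 1)/(x − 5) = 2.25, i.e. (y − 1) = 1.5·(x − 5).
Rewrite the budget in excess-of-subsistence terms: 3·(x − 5) + (4/3)·(y − 1) = 169/3 − 3·5 − (4/3)·1 = 40.
Substituting, 5·(x − 5) = 40, so x − 5 = 8 and x* = 13.
Then y − 1 = 1.5·8 = 12, so y* = 13.

x* = 13, y* = 13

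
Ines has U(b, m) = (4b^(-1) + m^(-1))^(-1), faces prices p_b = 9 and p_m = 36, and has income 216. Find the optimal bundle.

b* = 12, m* = 3

For CES with ρ = -1, MRS = (4/1)·(m/b)^2.
Tangency: set MRS = p_b/p_m = 9/36 = 0.25.
So (m/b)^2 = 1/16; taking the square root, m/b = 0.25, i.e. m = 0.25·b.
Substitute into the budget 9·b + 36·m = 216: 18·b = 216, so b* = 12 and m* = 0.25·12 = 3.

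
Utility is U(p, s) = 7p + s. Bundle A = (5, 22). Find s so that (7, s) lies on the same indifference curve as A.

s = 8

U(5, 22) = 57.
Set U(7, s) = 57 and solve.
7·7 + s = 57 ⇒ s = 8 ⇒ s = 8.
Check: U(7, 8) = 57.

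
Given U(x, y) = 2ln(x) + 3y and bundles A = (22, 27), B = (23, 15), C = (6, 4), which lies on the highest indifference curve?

Evaluate utility at each bundle:
U(A) = 87.182.
U(B) = 51.271.
U(C) = 15.584.
Highest utility is A, so A ≻ B ≻ C.

Bundle A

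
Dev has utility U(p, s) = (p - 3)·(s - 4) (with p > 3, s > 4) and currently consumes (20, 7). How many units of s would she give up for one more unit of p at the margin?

MU_p = (s−4), MU_s = (p−3).
MRS = (s−4)/(p−3).
At (20, 7): MRS = 3/17.
So at (20, 7) the consumer would give up 3/17 units of s for one more unit of p.

MRS = 3/17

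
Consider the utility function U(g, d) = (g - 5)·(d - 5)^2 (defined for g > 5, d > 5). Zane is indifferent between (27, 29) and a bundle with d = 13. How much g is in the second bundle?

U(27, 29) = 12672.
Set U(g, 13) = 12672 and solve.
With d = 13: (13 − 5)^2 = 64, so (g − 5) = 12672/64 = 198.
So g = 5 + 198 = 203.
Check: U(203, 13) = 12672.

g = 203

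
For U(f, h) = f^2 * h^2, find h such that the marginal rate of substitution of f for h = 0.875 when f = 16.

h = 14

MU_f = 2·f·h^2 and MU_h = 2·f^2·h.
MRS = MU_f/MU_h = h/f.
Substitute f = 16: MRS = h/16. Setting h/16 = 0.875 gives h = 0.875·16 = 14.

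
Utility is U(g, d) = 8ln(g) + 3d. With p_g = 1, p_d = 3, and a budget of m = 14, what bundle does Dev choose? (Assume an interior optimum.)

g* = 8, d* = 2

MU_g = 8/g, MU_d = 3.
MRS = 8/g ÷ 3.
Tangency: set MRS = p_g/p_d = 1/3.
MRS depends only on g: (8/3)/g = 1/3 ⇒ g* = (8/3)/(1/3) = 8.
From the budget, 3·d = 14 − 1·8 = 6, so d* = 2.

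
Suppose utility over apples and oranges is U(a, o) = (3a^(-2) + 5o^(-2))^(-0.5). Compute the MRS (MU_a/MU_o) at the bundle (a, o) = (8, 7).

MRS = 1029/2560

For CES with ρ = -2, MRS = (3/5)·(o/a)^3.
At (8, 7): MRS = 1029/2560.
The indifference curve has slope −1029/2560 at this bundle.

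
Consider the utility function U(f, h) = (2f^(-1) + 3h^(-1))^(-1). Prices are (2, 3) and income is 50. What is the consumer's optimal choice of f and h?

For CES with ρ = -1, MRS = (2/3)·(h/f)^2.
Tangency: set MRS = p_f/p_h = 2/3.
So (h/f)^2 = 1; taking the square root, h/f = 1, i.e. h = f.
Substitute into the budget 2·f + 3·h = 50: 5·f = 50, so f* = 10 and h* = 10.

f* = 10, h* = 10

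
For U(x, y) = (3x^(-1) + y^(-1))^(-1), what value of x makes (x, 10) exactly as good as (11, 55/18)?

U depends on (x, y) only through S = 3x^(-1) + y^(-1), so equal utility means equal S. At (11, 55/18): S = 0.6.
With y = 10: 10^(-1) = 0.1, so 3x^(-1) = 0.6 − 0.1 = 0.5, i.e. x^(-1) = 1/6.
Hence x = 1/(1/6) = 6.
Check: U(6, 10) = 1.6667.

x = 6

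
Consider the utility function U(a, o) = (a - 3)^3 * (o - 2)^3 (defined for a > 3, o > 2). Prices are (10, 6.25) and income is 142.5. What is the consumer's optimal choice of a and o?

a* = 8, o* = 10

MU_a = 3·(a−3)^2·(o−2)^3, MU_o = 3·(a−3)^3·(o−2)^2.
MRS = (o−2)/(a−3).
Tangency: set MRS = p_a/p_o = 10/6.25 = 1.6.
So (o − 2)/(a − 3) = 1.6, i.e. (o − 2) = 1.6·(a − 3).
Rewrite the budget in excess-of-subsistence terms: 10·(a − 3) + 6.25·(o − 2) = 142.5 − 10·3 − 6.25·2 = 100.
Substituting, 20·(a − 3) = 100, so a − 3 = 5 and a* = 8.
Then o − 2 = 1.6·5 = 8, so o* = 10.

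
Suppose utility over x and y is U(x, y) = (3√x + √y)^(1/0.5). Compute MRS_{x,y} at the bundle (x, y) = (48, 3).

For CES with ρ = 0.5, MRS = (3/1)·√(y/x).
At (48, 3): MRS = 0.75.
The indifference curve has slope −0.75 at this bundle.

MRS = 0.75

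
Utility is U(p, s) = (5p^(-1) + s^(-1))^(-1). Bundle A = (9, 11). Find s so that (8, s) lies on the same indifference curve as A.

s = 792/17

U depends on (p, s) only through S = 5p^(-1) + s^(-1), so equal utility means equal S. At (9, 11): S = 64/99.
With p = 8: 5·8^(-1) = 0.625, so s^(-1) = 64/99 − 0.625 = 17/792.
Hence s = 1/(17/792) = 792/17.
Check: U(8, 792/17) = 1.5469.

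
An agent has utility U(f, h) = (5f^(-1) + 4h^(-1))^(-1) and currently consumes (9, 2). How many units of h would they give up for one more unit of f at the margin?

For CES with ρ = -1, MRS = (5/4)·(h/f)^2.
At (9, 2): MRS = 5/81.
That is, one extra unit of f is worth 5/81 units of h at the margin.

MRS = 5/81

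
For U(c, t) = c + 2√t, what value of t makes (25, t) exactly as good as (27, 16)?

U(27, 16) = 35.
Set U(25, t) = 35 and solve.
With c = 25: 2√t = 35 − 25 = 10, so √t = 5 and t = 25.
Check: U(25, 25) = 35.

t = 25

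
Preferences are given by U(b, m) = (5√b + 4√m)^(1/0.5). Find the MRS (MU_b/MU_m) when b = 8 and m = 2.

MRS = 0.625

For CES with ρ = 0.5, MRS = (5/4)·√(m/b).
At (8, 2): MRS = 0.625.
The indifference curve has slope −0.625 at this bundle.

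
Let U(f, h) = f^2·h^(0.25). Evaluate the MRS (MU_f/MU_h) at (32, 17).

MU_f = 2·f·h^(0.25) and MU_h = 0.25·f^2·h^(-0.75).
MRS = MU_f/MU_h = (8)·h/f.
At (32, 17): MRS = 4.25.
That is, one extra unit of f is worth 4.25 units of h at the margin.

MRS = 4.25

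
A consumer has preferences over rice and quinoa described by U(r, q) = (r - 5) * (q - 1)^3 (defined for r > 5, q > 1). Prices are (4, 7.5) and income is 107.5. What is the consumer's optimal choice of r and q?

r* = 10, q* = 9

MU_r = (q−1)^3, MU_q = 3·(r−5)·(q−1)^2.
MRS = (1/3)·(q−1)/(r−5).
Tangency: set MRS = p_r/p_q = 4/7.5 = 8/15.
So (1/3)·(q − 1)/(r − 5) = 8/15, i.e. (q − 1) = 1.6·(r − 5).
Rewrite the budget in excess-of-subsistence terms: 4·(r − 5) + 7.5·(q − 1) = 107.5 − 4·5 − 7.5·1 = 80.
Substituting, 16·(r − 5) = 80, so r − 5 = 5 and r* = 10.
Then q − 1 = 1.6·5 = 8, so q* = 9.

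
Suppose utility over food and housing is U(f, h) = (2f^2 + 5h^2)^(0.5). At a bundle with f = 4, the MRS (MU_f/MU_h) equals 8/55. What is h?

For CES with ρ = 2, MRS = (2/5)·(h/f)^(-1).
Setting (2/5)·(h/4)^(-1) = 8/55 gives (h/4)^(-1) = 4/11, so h/4 = 2.75 and h = 11.

h = 11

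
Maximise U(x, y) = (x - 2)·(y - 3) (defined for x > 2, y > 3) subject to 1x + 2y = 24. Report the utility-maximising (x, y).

x* = 10, y* = 7

MU_x = (y−3), MU_y = (x−2).
MRS = (y−3)/(x−2).
Tangency: set MRS = p_x/p_y = 1/2 = 0.5.
So (y − 3)/(x − 2) = 0.5, i.e. (y − 3) = 0.5·(x − 2).
Rewrite the budget in excess-of-subsistence terms: 1·(x − 2) + 2·(y − 3) = 24 − 1·2 − 2·3 = 16.
Substituting, 2·(x − 2) = 16, so x − 2 = 8 and x* = 10.
Then y − 3 = 0.5·8 = 4, so y* = 7.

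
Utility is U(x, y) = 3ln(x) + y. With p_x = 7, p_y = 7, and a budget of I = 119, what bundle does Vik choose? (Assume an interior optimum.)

x* = 3, y* = 14

MU_x = 3/x, MU_y = 1.
MRS = 3/x ÷ 1.
Tangency: set MRS = p_x/p_y = 7/7 = 1.
MRS depends only on x: 3/x = 1 ⇒ x* = 3/1 = 3.
From the budget, 7·y = 119 − 7·3 = 98, so y* = 14.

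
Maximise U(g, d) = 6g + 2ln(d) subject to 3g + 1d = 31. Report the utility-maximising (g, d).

MU_g = 6, MU_d = 2/d.
MRS = 6 ÷ (2/d).
Tangency: set MRS = p_g/p_d = 3/1 = 3.
MRS depends only on d: 3·d = 3 ⇒ d* = 3/3 = 1.
From the budget, 3·g = 31 − 1·1 = 30, so g* = 10.

g* = 10, d* = 1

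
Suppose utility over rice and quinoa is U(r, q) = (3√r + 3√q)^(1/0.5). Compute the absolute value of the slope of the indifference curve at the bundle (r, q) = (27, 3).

MRS = 1/3

For CES with ρ = 0.5, MRS = √(q/r).
At (27, 3): MRS = 1/3.
The indifference curve has slope −1/3 at this bundle.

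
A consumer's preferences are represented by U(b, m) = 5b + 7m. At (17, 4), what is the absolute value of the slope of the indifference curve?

MU_b = 5, MU_m = 7, so MRS = 5/7 at every bundle.
At (17, 4): MRS = 5/7.
The indifference curve has slope −5/7 at this bundle.

MRS = 5/7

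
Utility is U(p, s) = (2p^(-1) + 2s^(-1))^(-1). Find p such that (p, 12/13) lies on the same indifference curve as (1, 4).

p = 6

U depends on (p, s) only through S = 2p^(-1) + 2s^(-1), so equal utility means equal S. At (1, 4): S = 2.5.
With s = 12/13: 2·(12/13)^(-1) = 13/6, so 2p^(-1) = 2.5 − 13/6 = 1/3, i.e. p^(-1) = 1/6.
Hence p = 1/(1/6) = 6.
Check: U(6, 12/13) = 0.4.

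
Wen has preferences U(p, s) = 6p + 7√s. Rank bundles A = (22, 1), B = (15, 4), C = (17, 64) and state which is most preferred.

Bundle C

Evaluate utility at each bundle:
U(A) = 139.000.
U(B) = 104.000.
U(C) = 158.000.
Highest utility is C, so C ≻ A ≻ B.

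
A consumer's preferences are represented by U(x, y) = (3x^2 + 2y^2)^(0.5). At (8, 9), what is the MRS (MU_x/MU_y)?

MRS = 4/3

For CES with ρ = 2, MRS = (3/2)·(y/x)^(-1).
At (8, 9): MRS = 4/3.
That is, one extra unit of x is worth 4/3 units of y at the margin.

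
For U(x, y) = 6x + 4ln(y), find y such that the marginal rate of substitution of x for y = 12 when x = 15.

y = 8

MU_x = 6, MU_y = 4/y.
MRS = 6 ÷ (4/y).
MRS depends only on y: 1.5·y = 12 ⇒ y = 12/1.5 = 8.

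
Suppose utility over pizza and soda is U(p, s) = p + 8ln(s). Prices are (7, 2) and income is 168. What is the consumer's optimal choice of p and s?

p* = 16, s* = 28

MU_p = 1, MU_s = 8/s.
MRS = 1 ÷ (8/s).
Tangency: set MRS = p_p/p_s = 7/2 = 3.5.
MRS depends only on s: 0.125·s = 3.5 ⇒ s* = 3.5/0.125 = 28.
From the budget, 7·p = 168 − 2·28 = 112, so p* = 16.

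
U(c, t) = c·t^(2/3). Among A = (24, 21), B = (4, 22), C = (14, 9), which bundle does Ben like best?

Bundle A

Evaluate utility at each bundle:
U(A) = 182.680.
U(B) = 31.406.
U(C) = 60.574.
Highest utility is A, so A ≻ C ≻ B.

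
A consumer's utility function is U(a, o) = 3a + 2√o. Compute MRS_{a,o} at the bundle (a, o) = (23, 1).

MRS = 3

MU_a = 3, MU_o = 2/(2√o).
MRS = 3 ÷ (2/(2√o)).
At (23, 1): MRS = 3.
So at (23, 1) the consumer would give up 3 units of o for one more unit of a.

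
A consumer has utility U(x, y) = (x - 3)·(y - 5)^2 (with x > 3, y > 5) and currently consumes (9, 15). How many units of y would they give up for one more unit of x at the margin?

MRS = 5/6

MU_x = (y−5)^2, MU_y = 2·(x−3)·(y−5).
MRS = (1/2)·(y−5)/(x−3).
At (9, 15): MRS = 5/6.
That is, one extra unit of x is worth 5/6 units of y at the margin.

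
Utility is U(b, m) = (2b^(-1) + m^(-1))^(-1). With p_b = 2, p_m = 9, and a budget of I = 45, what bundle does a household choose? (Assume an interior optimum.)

b* = 9, m* = 3

For CES with ρ = -1, MRS = (2/1)·(m/b)^2.
Tangency: set MRS = p_b/p_m = 2/9.
So (m/b)^2 = 1/9; taking the square root, m/b = 1/3, i.e. m = (1/3)·b.
Substitute into the budget 2·b + 9·m = 45: 5·b = 45, so b* = 9 and m* = (1/3)·9 = 3.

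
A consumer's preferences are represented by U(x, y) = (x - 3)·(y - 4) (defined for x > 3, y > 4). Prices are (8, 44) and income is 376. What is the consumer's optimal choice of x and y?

MU_x = (y−4), MU_y = (x−3).
MRS = (y−4)/(x−3).
Tangency: set MRS = p_x/p_y = 8/44 = 2/11.
So (y − 4)/(x − 3) = 2/11, i.e. (y − 4) = (2/11)·(x − 3).
Rewrite the budget in excess-of-subsistence terms: 8·(x − 3) + 44·(y − 4) = 376 − 8·3 − 44·4 = 176.
Substituting, 16·(x − 3) = 176, so x − 3 = 11 and x* = 14.
Then y − 4 = (2/11)·11 = 2, so y* = 6.

x* = 14, y* = 6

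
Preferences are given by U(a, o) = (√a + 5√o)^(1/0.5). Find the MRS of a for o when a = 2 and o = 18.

For CES with ρ = 0.5, MRS = (1/5)·√(o/a).
At (2, 18): MRS = 0.6.
That is, one extra unit of a is worth 0.6 units of o at the margin.

MRS = 0.6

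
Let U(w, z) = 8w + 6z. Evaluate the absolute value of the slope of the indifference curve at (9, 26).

MU_w = 8, MU_z = 6, so MRS = 8/6 = 4/3 at every bundle.
At (9, 26): MRS = 4/3.
The indifference curve has slope −4/3 at this bundle.

MRS = 4/3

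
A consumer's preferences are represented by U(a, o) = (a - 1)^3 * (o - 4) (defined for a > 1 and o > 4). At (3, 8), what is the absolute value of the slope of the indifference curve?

MRS = 6

MU_a = 3·(a−1)^2·(o−4), MU_o = (a−1)^3.
MRS = (3/1)·(o−4)/(a−1).
At (3, 8): MRS = 6.
The indifference curve has slope −6 at this bundle.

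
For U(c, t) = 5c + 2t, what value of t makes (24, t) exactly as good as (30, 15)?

t = 30

U(30, 15) = 180.
Set U(24, t) = 180 and solve.
5·24 + 2t = 180 ⇒ 2t = 60 ⇒ t = 30.
Check: U(24, 30) = 180.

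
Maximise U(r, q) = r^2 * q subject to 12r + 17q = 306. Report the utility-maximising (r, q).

r* = 17, q* = 6

MU_r = 2·r·q and MU_q = r^2.
MRS = MU_r/MU_q = (2/1)·q/r.
Tangency: set MRS = p_r/p_q = 12/17.
So (2/1)·q/r = 12/17, i.e. q = (6/17)·r.
Substitute into the budget 12·r + 17·q = 306: 18·r = 306, so r* = 17.
Then q* = (6/17)·17 = 6.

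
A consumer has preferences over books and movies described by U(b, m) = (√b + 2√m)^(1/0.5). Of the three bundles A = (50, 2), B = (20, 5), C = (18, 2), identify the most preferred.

Bundle A

Evaluate utility at each bundle:
U(A) = 98.000.
U(B) = 80.000.
U(C) = 50.000.
Highest utility is A, so A ≻ B ≻ C.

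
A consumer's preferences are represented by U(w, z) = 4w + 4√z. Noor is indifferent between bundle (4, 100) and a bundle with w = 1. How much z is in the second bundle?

U(4, 100) = 56.
Set U(1, z) = 56 and solve.
With w = 1: 4√z = 56 − 4·1 = 52, so √z = 13 and z = 169.
Check: U(1, 169) = 56.

z = 169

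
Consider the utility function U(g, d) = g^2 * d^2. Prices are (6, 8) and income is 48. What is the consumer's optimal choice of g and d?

g* = 4, d* = 3

MU_g = 2·g·d^2 and MU_d = 2·g^2·d.
MRS = MU_g/MU_d = d/g.
Tangency: set MRS = p_g/p_d = 6/8 = 0.75.
So d/g = 0.75, i.e. d = 0.75·g.
Substitute into the budget 6·g + 8·d = 48: 12·g = 48, so g* = 4.
Then d* = 0.75·4 = 3.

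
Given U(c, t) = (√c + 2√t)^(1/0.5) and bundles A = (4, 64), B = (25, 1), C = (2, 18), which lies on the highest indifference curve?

Evaluate utility at each bundle:
U(A) = 324.000.
U(B) = 49.000.
U(C) = 98.000.
Highest utility is A, so A ≻ C ≻ B.

Bundle A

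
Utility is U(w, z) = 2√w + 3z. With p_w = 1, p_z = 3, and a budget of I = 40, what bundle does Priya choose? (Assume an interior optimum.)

w* = 1, z* = 13

MU_w = 2/(2√w), MU_z = 3.
MRS = 2/(2√w) ÷ 3.
Tangency: set MRS = p_w/p_z = 1/3.
MRS depends only on w: (1/3)/√w = 1/3 ⇒ √w = (1/3)/(1/3) = 1 ⇒ w* = 1.
From the budget, 3·z = 40 − 1·1 = 39, so z* = 13.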